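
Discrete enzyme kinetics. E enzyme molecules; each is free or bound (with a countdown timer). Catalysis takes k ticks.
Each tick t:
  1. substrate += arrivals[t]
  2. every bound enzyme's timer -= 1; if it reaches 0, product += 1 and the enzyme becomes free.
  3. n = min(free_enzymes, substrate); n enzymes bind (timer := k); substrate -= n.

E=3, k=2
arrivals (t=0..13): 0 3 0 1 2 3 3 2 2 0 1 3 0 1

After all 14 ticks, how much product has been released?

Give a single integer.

Answer: 16

Derivation:
t=0: arr=0 -> substrate=0 bound=0 product=0
t=1: arr=3 -> substrate=0 bound=3 product=0
t=2: arr=0 -> substrate=0 bound=3 product=0
t=3: arr=1 -> substrate=0 bound=1 product=3
t=4: arr=2 -> substrate=0 bound=3 product=3
t=5: arr=3 -> substrate=2 bound=3 product=4
t=6: arr=3 -> substrate=3 bound=3 product=6
t=7: arr=2 -> substrate=4 bound=3 product=7
t=8: arr=2 -> substrate=4 bound=3 product=9
t=9: arr=0 -> substrate=3 bound=3 product=10
t=10: arr=1 -> substrate=2 bound=3 product=12
t=11: arr=3 -> substrate=4 bound=3 product=13
t=12: arr=0 -> substrate=2 bound=3 product=15
t=13: arr=1 -> substrate=2 bound=3 product=16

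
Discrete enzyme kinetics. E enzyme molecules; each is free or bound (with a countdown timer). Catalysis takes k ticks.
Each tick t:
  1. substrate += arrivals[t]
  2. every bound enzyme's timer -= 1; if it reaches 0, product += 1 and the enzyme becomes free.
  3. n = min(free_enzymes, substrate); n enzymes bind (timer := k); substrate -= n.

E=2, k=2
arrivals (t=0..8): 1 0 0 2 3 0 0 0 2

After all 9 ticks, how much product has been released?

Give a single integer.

Answer: 5

Derivation:
t=0: arr=1 -> substrate=0 bound=1 product=0
t=1: arr=0 -> substrate=0 bound=1 product=0
t=2: arr=0 -> substrate=0 bound=0 product=1
t=3: arr=2 -> substrate=0 bound=2 product=1
t=4: arr=3 -> substrate=3 bound=2 product=1
t=5: arr=0 -> substrate=1 bound=2 product=3
t=6: arr=0 -> substrate=1 bound=2 product=3
t=7: arr=0 -> substrate=0 bound=1 product=5
t=8: arr=2 -> substrate=1 bound=2 product=5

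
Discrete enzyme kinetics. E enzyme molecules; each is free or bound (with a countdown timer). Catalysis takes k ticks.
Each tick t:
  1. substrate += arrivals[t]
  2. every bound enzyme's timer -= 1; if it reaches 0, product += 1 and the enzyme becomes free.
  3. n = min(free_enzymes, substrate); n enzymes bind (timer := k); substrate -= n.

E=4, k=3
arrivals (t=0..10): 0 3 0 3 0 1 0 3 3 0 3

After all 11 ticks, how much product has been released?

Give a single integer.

t=0: arr=0 -> substrate=0 bound=0 product=0
t=1: arr=3 -> substrate=0 bound=3 product=0
t=2: arr=0 -> substrate=0 bound=3 product=0
t=3: arr=3 -> substrate=2 bound=4 product=0
t=4: arr=0 -> substrate=0 bound=3 product=3
t=5: arr=1 -> substrate=0 bound=4 product=3
t=6: arr=0 -> substrate=0 bound=3 product=4
t=7: arr=3 -> substrate=0 bound=4 product=6
t=8: arr=3 -> substrate=2 bound=4 product=7
t=9: arr=0 -> substrate=2 bound=4 product=7
t=10: arr=3 -> substrate=2 bound=4 product=10

Answer: 10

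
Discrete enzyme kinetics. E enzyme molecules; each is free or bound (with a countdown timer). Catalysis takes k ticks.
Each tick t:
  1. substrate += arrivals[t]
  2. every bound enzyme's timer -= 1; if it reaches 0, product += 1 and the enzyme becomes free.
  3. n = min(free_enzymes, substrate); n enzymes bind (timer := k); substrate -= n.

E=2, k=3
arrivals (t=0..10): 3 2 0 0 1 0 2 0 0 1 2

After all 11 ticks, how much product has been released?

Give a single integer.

Answer: 6

Derivation:
t=0: arr=3 -> substrate=1 bound=2 product=0
t=1: arr=2 -> substrate=3 bound=2 product=0
t=2: arr=0 -> substrate=3 bound=2 product=0
t=3: arr=0 -> substrate=1 bound=2 product=2
t=4: arr=1 -> substrate=2 bound=2 product=2
t=5: arr=0 -> substrate=2 bound=2 product=2
t=6: arr=2 -> substrate=2 bound=2 product=4
t=7: arr=0 -> substrate=2 bound=2 product=4
t=8: arr=0 -> substrate=2 bound=2 product=4
t=9: arr=1 -> substrate=1 bound=2 product=6
t=10: arr=2 -> substrate=3 bound=2 product=6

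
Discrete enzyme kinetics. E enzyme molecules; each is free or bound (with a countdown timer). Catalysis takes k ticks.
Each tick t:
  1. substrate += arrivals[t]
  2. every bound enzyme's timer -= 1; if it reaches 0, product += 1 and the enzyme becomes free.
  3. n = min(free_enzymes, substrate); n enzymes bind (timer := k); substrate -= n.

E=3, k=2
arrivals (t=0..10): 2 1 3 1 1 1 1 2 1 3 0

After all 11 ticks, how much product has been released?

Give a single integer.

t=0: arr=2 -> substrate=0 bound=2 product=0
t=1: arr=1 -> substrate=0 bound=3 product=0
t=2: arr=3 -> substrate=1 bound=3 product=2
t=3: arr=1 -> substrate=1 bound=3 product=3
t=4: arr=1 -> substrate=0 bound=3 product=5
t=5: arr=1 -> substrate=0 bound=3 product=6
t=6: arr=1 -> substrate=0 bound=2 product=8
t=7: arr=2 -> substrate=0 bound=3 product=9
t=8: arr=1 -> substrate=0 bound=3 product=10
t=9: arr=3 -> substrate=1 bound=3 product=12
t=10: arr=0 -> substrate=0 bound=3 product=13

Answer: 13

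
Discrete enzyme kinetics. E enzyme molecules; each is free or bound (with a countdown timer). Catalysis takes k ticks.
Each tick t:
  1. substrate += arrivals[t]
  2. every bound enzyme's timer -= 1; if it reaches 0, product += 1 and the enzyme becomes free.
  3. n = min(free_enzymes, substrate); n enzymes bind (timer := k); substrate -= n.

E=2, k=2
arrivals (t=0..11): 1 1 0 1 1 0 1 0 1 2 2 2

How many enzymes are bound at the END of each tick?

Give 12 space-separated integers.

Answer: 1 2 1 1 2 1 1 1 1 2 2 2

Derivation:
t=0: arr=1 -> substrate=0 bound=1 product=0
t=1: arr=1 -> substrate=0 bound=2 product=0
t=2: arr=0 -> substrate=0 bound=1 product=1
t=3: arr=1 -> substrate=0 bound=1 product=2
t=4: arr=1 -> substrate=0 bound=2 product=2
t=5: arr=0 -> substrate=0 bound=1 product=3
t=6: arr=1 -> substrate=0 bound=1 product=4
t=7: arr=0 -> substrate=0 bound=1 product=4
t=8: arr=1 -> substrate=0 bound=1 product=5
t=9: arr=2 -> substrate=1 bound=2 product=5
t=10: arr=2 -> substrate=2 bound=2 product=6
t=11: arr=2 -> substrate=3 bound=2 product=7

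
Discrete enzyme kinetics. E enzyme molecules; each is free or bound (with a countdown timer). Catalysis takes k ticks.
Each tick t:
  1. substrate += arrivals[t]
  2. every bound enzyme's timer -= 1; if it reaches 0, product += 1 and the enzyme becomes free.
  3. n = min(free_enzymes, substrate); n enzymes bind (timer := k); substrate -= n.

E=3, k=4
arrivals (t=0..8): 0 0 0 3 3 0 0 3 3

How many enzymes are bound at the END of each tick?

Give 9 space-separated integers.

Answer: 0 0 0 3 3 3 3 3 3

Derivation:
t=0: arr=0 -> substrate=0 bound=0 product=0
t=1: arr=0 -> substrate=0 bound=0 product=0
t=2: arr=0 -> substrate=0 bound=0 product=0
t=3: arr=3 -> substrate=0 bound=3 product=0
t=4: arr=3 -> substrate=3 bound=3 product=0
t=5: arr=0 -> substrate=3 bound=3 product=0
t=6: arr=0 -> substrate=3 bound=3 product=0
t=7: arr=3 -> substrate=3 bound=3 product=3
t=8: arr=3 -> substrate=6 bound=3 product=3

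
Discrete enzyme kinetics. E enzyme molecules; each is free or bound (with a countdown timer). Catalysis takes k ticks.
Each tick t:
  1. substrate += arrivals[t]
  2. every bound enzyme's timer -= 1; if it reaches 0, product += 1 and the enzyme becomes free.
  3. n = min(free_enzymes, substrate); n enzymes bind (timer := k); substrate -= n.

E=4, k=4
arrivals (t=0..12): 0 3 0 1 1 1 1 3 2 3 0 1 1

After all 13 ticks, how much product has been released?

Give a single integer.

t=0: arr=0 -> substrate=0 bound=0 product=0
t=1: arr=3 -> substrate=0 bound=3 product=0
t=2: arr=0 -> substrate=0 bound=3 product=0
t=3: arr=1 -> substrate=0 bound=4 product=0
t=4: arr=1 -> substrate=1 bound=4 product=0
t=5: arr=1 -> substrate=0 bound=3 product=3
t=6: arr=1 -> substrate=0 bound=4 product=3
t=7: arr=3 -> substrate=2 bound=4 product=4
t=8: arr=2 -> substrate=4 bound=4 product=4
t=9: arr=3 -> substrate=5 bound=4 product=6
t=10: arr=0 -> substrate=4 bound=4 product=7
t=11: arr=1 -> substrate=4 bound=4 product=8
t=12: arr=1 -> substrate=5 bound=4 product=8

Answer: 8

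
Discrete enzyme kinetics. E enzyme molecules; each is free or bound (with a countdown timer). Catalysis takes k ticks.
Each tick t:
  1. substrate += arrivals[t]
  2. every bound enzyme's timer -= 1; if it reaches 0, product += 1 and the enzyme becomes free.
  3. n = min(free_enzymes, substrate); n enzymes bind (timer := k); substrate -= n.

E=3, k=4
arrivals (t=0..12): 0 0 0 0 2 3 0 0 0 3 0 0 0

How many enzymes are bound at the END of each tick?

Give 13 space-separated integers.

Answer: 0 0 0 0 2 3 3 3 3 3 3 3 3

Derivation:
t=0: arr=0 -> substrate=0 bound=0 product=0
t=1: arr=0 -> substrate=0 bound=0 product=0
t=2: arr=0 -> substrate=0 bound=0 product=0
t=3: arr=0 -> substrate=0 bound=0 product=0
t=4: arr=2 -> substrate=0 bound=2 product=0
t=5: arr=3 -> substrate=2 bound=3 product=0
t=6: arr=0 -> substrate=2 bound=3 product=0
t=7: arr=0 -> substrate=2 bound=3 product=0
t=8: arr=0 -> substrate=0 bound=3 product=2
t=9: arr=3 -> substrate=2 bound=3 product=3
t=10: arr=0 -> substrate=2 bound=3 product=3
t=11: arr=0 -> substrate=2 bound=3 product=3
t=12: arr=0 -> substrate=0 bound=3 product=5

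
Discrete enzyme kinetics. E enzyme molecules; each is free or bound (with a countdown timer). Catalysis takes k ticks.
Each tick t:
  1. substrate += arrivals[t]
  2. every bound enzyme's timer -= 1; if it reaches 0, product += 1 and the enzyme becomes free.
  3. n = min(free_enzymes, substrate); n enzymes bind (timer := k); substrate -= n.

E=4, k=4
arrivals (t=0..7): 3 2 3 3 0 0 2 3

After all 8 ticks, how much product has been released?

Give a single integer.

t=0: arr=3 -> substrate=0 bound=3 product=0
t=1: arr=2 -> substrate=1 bound=4 product=0
t=2: arr=3 -> substrate=4 bound=4 product=0
t=3: arr=3 -> substrate=7 bound=4 product=0
t=4: arr=0 -> substrate=4 bound=4 product=3
t=5: arr=0 -> substrate=3 bound=4 product=4
t=6: arr=2 -> substrate=5 bound=4 product=4
t=7: arr=3 -> substrate=8 bound=4 product=4

Answer: 4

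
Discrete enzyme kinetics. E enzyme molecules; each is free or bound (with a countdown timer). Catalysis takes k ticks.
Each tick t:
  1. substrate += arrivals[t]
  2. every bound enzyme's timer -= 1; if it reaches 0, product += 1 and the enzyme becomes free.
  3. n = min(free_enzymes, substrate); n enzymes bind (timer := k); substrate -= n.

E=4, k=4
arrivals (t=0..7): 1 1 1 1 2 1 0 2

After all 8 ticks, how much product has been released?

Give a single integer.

t=0: arr=1 -> substrate=0 bound=1 product=0
t=1: arr=1 -> substrate=0 bound=2 product=0
t=2: arr=1 -> substrate=0 bound=3 product=0
t=3: arr=1 -> substrate=0 bound=4 product=0
t=4: arr=2 -> substrate=1 bound=4 product=1
t=5: arr=1 -> substrate=1 bound=4 product=2
t=6: arr=0 -> substrate=0 bound=4 product=3
t=7: arr=2 -> substrate=1 bound=4 product=4

Answer: 4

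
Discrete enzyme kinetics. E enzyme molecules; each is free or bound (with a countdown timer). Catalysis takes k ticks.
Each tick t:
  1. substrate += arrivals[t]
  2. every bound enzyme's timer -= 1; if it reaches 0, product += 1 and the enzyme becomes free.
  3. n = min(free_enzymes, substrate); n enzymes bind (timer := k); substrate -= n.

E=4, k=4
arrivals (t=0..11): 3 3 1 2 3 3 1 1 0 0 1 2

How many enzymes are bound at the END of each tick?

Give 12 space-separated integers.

t=0: arr=3 -> substrate=0 bound=3 product=0
t=1: arr=3 -> substrate=2 bound=4 product=0
t=2: arr=1 -> substrate=3 bound=4 product=0
t=3: arr=2 -> substrate=5 bound=4 product=0
t=4: arr=3 -> substrate=5 bound=4 product=3
t=5: arr=3 -> substrate=7 bound=4 product=4
t=6: arr=1 -> substrate=8 bound=4 product=4
t=7: arr=1 -> substrate=9 bound=4 product=4
t=8: arr=0 -> substrate=6 bound=4 product=7
t=9: arr=0 -> substrate=5 bound=4 product=8
t=10: arr=1 -> substrate=6 bound=4 product=8
t=11: arr=2 -> substrate=8 bound=4 product=8

Answer: 3 4 4 4 4 4 4 4 4 4 4 4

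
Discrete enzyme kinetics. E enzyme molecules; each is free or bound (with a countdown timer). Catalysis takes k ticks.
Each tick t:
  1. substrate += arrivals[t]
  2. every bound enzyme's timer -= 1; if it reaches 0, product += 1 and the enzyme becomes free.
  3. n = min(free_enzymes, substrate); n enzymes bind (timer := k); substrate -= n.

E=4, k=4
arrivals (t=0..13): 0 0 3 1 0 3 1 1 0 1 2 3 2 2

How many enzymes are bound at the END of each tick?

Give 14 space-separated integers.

Answer: 0 0 3 4 4 4 4 4 4 4 4 4 4 4

Derivation:
t=0: arr=0 -> substrate=0 bound=0 product=0
t=1: arr=0 -> substrate=0 bound=0 product=0
t=2: arr=3 -> substrate=0 bound=3 product=0
t=3: arr=1 -> substrate=0 bound=4 product=0
t=4: arr=0 -> substrate=0 bound=4 product=0
t=5: arr=3 -> substrate=3 bound=4 product=0
t=6: arr=1 -> substrate=1 bound=4 product=3
t=7: arr=1 -> substrate=1 bound=4 product=4
t=8: arr=0 -> substrate=1 bound=4 product=4
t=9: arr=1 -> substrate=2 bound=4 product=4
t=10: arr=2 -> substrate=1 bound=4 product=7
t=11: arr=3 -> substrate=3 bound=4 product=8
t=12: arr=2 -> substrate=5 bound=4 product=8
t=13: arr=2 -> substrate=7 bound=4 product=8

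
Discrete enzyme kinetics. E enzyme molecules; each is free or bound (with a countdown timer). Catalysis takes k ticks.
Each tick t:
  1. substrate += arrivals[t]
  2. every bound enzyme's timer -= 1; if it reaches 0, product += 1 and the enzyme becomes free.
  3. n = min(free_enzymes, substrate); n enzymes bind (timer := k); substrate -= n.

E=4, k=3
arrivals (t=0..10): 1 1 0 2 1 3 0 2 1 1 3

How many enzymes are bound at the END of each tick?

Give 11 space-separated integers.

t=0: arr=1 -> substrate=0 bound=1 product=0
t=1: arr=1 -> substrate=0 bound=2 product=0
t=2: arr=0 -> substrate=0 bound=2 product=0
t=3: arr=2 -> substrate=0 bound=3 product=1
t=4: arr=1 -> substrate=0 bound=3 product=2
t=5: arr=3 -> substrate=2 bound=4 product=2
t=6: arr=0 -> substrate=0 bound=4 product=4
t=7: arr=2 -> substrate=1 bound=4 product=5
t=8: arr=1 -> substrate=1 bound=4 product=6
t=9: arr=1 -> substrate=0 bound=4 product=8
t=10: arr=3 -> substrate=2 bound=4 product=9

Answer: 1 2 2 3 3 4 4 4 4 4 4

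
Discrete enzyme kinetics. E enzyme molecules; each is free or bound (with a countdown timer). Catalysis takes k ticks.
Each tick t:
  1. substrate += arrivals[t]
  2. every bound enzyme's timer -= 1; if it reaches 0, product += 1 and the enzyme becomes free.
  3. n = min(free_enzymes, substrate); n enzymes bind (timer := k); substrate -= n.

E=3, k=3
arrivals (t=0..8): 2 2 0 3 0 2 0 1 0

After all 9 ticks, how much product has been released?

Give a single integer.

Answer: 6

Derivation:
t=0: arr=2 -> substrate=0 bound=2 product=0
t=1: arr=2 -> substrate=1 bound=3 product=0
t=2: arr=0 -> substrate=1 bound=3 product=0
t=3: arr=3 -> substrate=2 bound=3 product=2
t=4: arr=0 -> substrate=1 bound=3 product=3
t=5: arr=2 -> substrate=3 bound=3 product=3
t=6: arr=0 -> substrate=1 bound=3 product=5
t=7: arr=1 -> substrate=1 bound=3 product=6
t=8: arr=0 -> substrate=1 bound=3 product=6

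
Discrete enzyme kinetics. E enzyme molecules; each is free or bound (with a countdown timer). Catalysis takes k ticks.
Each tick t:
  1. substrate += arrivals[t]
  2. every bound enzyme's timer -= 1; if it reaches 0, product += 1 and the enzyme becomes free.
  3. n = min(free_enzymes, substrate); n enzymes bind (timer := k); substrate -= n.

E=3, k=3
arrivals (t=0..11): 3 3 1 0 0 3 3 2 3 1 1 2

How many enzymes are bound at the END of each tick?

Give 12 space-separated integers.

t=0: arr=3 -> substrate=0 bound=3 product=0
t=1: arr=3 -> substrate=3 bound=3 product=0
t=2: arr=1 -> substrate=4 bound=3 product=0
t=3: arr=0 -> substrate=1 bound=3 product=3
t=4: arr=0 -> substrate=1 bound=3 product=3
t=5: arr=3 -> substrate=4 bound=3 product=3
t=6: arr=3 -> substrate=4 bound=3 product=6
t=7: arr=2 -> substrate=6 bound=3 product=6
t=8: arr=3 -> substrate=9 bound=3 product=6
t=9: arr=1 -> substrate=7 bound=3 product=9
t=10: arr=1 -> substrate=8 bound=3 product=9
t=11: arr=2 -> substrate=10 bound=3 product=9

Answer: 3 3 3 3 3 3 3 3 3 3 3 3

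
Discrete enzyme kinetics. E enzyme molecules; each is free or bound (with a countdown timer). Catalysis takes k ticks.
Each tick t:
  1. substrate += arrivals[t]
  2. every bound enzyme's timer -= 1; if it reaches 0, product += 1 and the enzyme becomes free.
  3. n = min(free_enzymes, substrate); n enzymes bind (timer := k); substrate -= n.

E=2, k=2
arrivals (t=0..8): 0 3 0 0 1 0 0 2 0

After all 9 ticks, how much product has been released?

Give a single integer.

t=0: arr=0 -> substrate=0 bound=0 product=0
t=1: arr=3 -> substrate=1 bound=2 product=0
t=2: arr=0 -> substrate=1 bound=2 product=0
t=3: arr=0 -> substrate=0 bound=1 product=2
t=4: arr=1 -> substrate=0 bound=2 product=2
t=5: arr=0 -> substrate=0 bound=1 product=3
t=6: arr=0 -> substrate=0 bound=0 product=4
t=7: arr=2 -> substrate=0 bound=2 product=4
t=8: arr=0 -> substrate=0 bound=2 product=4

Answer: 4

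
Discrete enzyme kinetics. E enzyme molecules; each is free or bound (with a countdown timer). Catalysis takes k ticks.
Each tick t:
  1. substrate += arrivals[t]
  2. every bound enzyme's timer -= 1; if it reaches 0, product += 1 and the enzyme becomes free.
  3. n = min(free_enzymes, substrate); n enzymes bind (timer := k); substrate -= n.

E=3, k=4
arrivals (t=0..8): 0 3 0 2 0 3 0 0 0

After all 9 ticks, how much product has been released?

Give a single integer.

t=0: arr=0 -> substrate=0 bound=0 product=0
t=1: arr=3 -> substrate=0 bound=3 product=0
t=2: arr=0 -> substrate=0 bound=3 product=0
t=3: arr=2 -> substrate=2 bound=3 product=0
t=4: arr=0 -> substrate=2 bound=3 product=0
t=5: arr=3 -> substrate=2 bound=3 product=3
t=6: arr=0 -> substrate=2 bound=3 product=3
t=7: arr=0 -> substrate=2 bound=3 product=3
t=8: arr=0 -> substrate=2 bound=3 product=3

Answer: 3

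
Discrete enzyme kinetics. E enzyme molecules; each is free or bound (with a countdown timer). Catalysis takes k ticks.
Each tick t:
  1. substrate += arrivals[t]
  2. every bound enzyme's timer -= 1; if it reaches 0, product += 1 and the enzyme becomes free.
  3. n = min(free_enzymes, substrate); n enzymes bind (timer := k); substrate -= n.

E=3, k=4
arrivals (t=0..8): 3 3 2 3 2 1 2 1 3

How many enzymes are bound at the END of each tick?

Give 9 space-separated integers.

Answer: 3 3 3 3 3 3 3 3 3

Derivation:
t=0: arr=3 -> substrate=0 bound=3 product=0
t=1: arr=3 -> substrate=3 bound=3 product=0
t=2: arr=2 -> substrate=5 bound=3 product=0
t=3: arr=3 -> substrate=8 bound=3 product=0
t=4: arr=2 -> substrate=7 bound=3 product=3
t=5: arr=1 -> substrate=8 bound=3 product=3
t=6: arr=2 -> substrate=10 bound=3 product=3
t=7: arr=1 -> substrate=11 bound=3 product=3
t=8: arr=3 -> substrate=11 bound=3 product=6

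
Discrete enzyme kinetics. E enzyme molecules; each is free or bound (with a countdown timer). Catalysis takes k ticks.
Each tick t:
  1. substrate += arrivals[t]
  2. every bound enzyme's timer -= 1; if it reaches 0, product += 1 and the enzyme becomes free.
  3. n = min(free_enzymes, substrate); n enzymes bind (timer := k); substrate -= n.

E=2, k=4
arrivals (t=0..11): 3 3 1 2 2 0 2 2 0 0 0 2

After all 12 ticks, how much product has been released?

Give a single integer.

t=0: arr=3 -> substrate=1 bound=2 product=0
t=1: arr=3 -> substrate=4 bound=2 product=0
t=2: arr=1 -> substrate=5 bound=2 product=0
t=3: arr=2 -> substrate=7 bound=2 product=0
t=4: arr=2 -> substrate=7 bound=2 product=2
t=5: arr=0 -> substrate=7 bound=2 product=2
t=6: arr=2 -> substrate=9 bound=2 product=2
t=7: arr=2 -> substrate=11 bound=2 product=2
t=8: arr=0 -> substrate=9 bound=2 product=4
t=9: arr=0 -> substrate=9 bound=2 product=4
t=10: arr=0 -> substrate=9 bound=2 product=4
t=11: arr=2 -> substrate=11 bound=2 product=4

Answer: 4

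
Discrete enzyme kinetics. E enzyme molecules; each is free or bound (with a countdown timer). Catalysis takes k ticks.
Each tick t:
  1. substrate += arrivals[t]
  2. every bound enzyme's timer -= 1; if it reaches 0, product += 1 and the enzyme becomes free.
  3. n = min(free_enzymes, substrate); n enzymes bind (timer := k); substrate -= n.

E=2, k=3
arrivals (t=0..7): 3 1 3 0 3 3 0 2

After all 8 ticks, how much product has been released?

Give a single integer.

t=0: arr=3 -> substrate=1 bound=2 product=0
t=1: arr=1 -> substrate=2 bound=2 product=0
t=2: arr=3 -> substrate=5 bound=2 product=0
t=3: arr=0 -> substrate=3 bound=2 product=2
t=4: arr=3 -> substrate=6 bound=2 product=2
t=5: arr=3 -> substrate=9 bound=2 product=2
t=6: arr=0 -> substrate=7 bound=2 product=4
t=7: arr=2 -> substrate=9 bound=2 product=4

Answer: 4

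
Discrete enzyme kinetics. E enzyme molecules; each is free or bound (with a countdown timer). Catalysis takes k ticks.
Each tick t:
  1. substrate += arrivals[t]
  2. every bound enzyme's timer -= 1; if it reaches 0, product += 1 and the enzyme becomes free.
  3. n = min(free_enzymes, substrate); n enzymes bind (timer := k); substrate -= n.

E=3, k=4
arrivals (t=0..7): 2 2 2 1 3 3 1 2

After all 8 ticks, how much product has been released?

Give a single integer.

Answer: 3

Derivation:
t=0: arr=2 -> substrate=0 bound=2 product=0
t=1: arr=2 -> substrate=1 bound=3 product=0
t=2: arr=2 -> substrate=3 bound=3 product=0
t=3: arr=1 -> substrate=4 bound=3 product=0
t=4: arr=3 -> substrate=5 bound=3 product=2
t=5: arr=3 -> substrate=7 bound=3 product=3
t=6: arr=1 -> substrate=8 bound=3 product=3
t=7: arr=2 -> substrate=10 bound=3 product=3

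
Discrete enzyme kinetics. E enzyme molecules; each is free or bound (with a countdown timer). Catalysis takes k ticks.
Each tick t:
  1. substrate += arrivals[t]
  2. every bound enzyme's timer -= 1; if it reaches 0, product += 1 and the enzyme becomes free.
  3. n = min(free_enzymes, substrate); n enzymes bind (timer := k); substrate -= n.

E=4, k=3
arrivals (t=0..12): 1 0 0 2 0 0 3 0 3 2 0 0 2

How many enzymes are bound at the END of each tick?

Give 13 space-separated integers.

t=0: arr=1 -> substrate=0 bound=1 product=0
t=1: arr=0 -> substrate=0 bound=1 product=0
t=2: arr=0 -> substrate=0 bound=1 product=0
t=3: arr=2 -> substrate=0 bound=2 product=1
t=4: arr=0 -> substrate=0 bound=2 product=1
t=5: arr=0 -> substrate=0 bound=2 product=1
t=6: arr=3 -> substrate=0 bound=3 product=3
t=7: arr=0 -> substrate=0 bound=3 product=3
t=8: arr=3 -> substrate=2 bound=4 product=3
t=9: arr=2 -> substrate=1 bound=4 product=6
t=10: arr=0 -> substrate=1 bound=4 product=6
t=11: arr=0 -> substrate=0 bound=4 product=7
t=12: arr=2 -> substrate=0 bound=3 product=10

Answer: 1 1 1 2 2 2 3 3 4 4 4 4 3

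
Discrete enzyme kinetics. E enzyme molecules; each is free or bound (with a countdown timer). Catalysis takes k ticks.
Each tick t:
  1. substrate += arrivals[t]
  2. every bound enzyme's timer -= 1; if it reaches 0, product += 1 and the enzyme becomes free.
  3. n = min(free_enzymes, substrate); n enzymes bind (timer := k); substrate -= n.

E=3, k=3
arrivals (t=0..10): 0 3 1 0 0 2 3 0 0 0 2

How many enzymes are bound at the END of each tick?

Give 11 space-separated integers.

Answer: 0 3 3 3 1 3 3 3 3 3 3

Derivation:
t=0: arr=0 -> substrate=0 bound=0 product=0
t=1: arr=3 -> substrate=0 bound=3 product=0
t=2: arr=1 -> substrate=1 bound=3 product=0
t=3: arr=0 -> substrate=1 bound=3 product=0
t=4: arr=0 -> substrate=0 bound=1 product=3
t=5: arr=2 -> substrate=0 bound=3 product=3
t=6: arr=3 -> substrate=3 bound=3 product=3
t=7: arr=0 -> substrate=2 bound=3 product=4
t=8: arr=0 -> substrate=0 bound=3 product=6
t=9: arr=0 -> substrate=0 bound=3 product=6
t=10: arr=2 -> substrate=1 bound=3 product=7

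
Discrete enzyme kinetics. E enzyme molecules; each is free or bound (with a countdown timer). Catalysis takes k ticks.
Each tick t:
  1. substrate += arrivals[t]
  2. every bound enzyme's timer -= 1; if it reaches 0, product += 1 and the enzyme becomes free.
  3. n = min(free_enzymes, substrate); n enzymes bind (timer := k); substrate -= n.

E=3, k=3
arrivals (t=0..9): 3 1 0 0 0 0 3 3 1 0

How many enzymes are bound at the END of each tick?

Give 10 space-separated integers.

Answer: 3 3 3 1 1 1 3 3 3 3

Derivation:
t=0: arr=3 -> substrate=0 bound=3 product=0
t=1: arr=1 -> substrate=1 bound=3 product=0
t=2: arr=0 -> substrate=1 bound=3 product=0
t=3: arr=0 -> substrate=0 bound=1 product=3
t=4: arr=0 -> substrate=0 bound=1 product=3
t=5: arr=0 -> substrate=0 bound=1 product=3
t=6: arr=3 -> substrate=0 bound=3 product=4
t=7: arr=3 -> substrate=3 bound=3 product=4
t=8: arr=1 -> substrate=4 bound=3 product=4
t=9: arr=0 -> substrate=1 bound=3 product=7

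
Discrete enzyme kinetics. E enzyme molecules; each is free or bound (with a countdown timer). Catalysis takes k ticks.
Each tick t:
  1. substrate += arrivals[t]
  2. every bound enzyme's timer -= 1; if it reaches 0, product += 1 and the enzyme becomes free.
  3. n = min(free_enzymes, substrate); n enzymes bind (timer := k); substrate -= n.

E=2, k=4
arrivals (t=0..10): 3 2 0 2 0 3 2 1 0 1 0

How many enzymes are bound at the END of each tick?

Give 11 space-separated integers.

t=0: arr=3 -> substrate=1 bound=2 product=0
t=1: arr=2 -> substrate=3 bound=2 product=0
t=2: arr=0 -> substrate=3 bound=2 product=0
t=3: arr=2 -> substrate=5 bound=2 product=0
t=4: arr=0 -> substrate=3 bound=2 product=2
t=5: arr=3 -> substrate=6 bound=2 product=2
t=6: arr=2 -> substrate=8 bound=2 product=2
t=7: arr=1 -> substrate=9 bound=2 product=2
t=8: arr=0 -> substrate=7 bound=2 product=4
t=9: arr=1 -> substrate=8 bound=2 product=4
t=10: arr=0 -> substrate=8 bound=2 product=4

Answer: 2 2 2 2 2 2 2 2 2 2 2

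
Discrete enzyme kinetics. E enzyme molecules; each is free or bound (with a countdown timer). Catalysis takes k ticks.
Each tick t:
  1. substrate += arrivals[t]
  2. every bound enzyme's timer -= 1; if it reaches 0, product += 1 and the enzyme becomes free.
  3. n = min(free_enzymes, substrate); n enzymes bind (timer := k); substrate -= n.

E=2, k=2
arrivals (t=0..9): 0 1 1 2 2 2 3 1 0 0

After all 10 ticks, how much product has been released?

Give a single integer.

t=0: arr=0 -> substrate=0 bound=0 product=0
t=1: arr=1 -> substrate=0 bound=1 product=0
t=2: arr=1 -> substrate=0 bound=2 product=0
t=3: arr=2 -> substrate=1 bound=2 product=1
t=4: arr=2 -> substrate=2 bound=2 product=2
t=5: arr=2 -> substrate=3 bound=2 product=3
t=6: arr=3 -> substrate=5 bound=2 product=4
t=7: arr=1 -> substrate=5 bound=2 product=5
t=8: arr=0 -> substrate=4 bound=2 product=6
t=9: arr=0 -> substrate=3 bound=2 product=7

Answer: 7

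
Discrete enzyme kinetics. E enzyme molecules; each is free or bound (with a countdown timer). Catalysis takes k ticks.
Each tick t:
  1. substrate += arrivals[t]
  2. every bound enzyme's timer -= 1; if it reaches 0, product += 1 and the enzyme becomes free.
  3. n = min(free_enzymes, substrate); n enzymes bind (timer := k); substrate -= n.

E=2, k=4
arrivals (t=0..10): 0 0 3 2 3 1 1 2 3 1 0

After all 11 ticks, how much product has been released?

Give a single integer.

Answer: 4

Derivation:
t=0: arr=0 -> substrate=0 bound=0 product=0
t=1: arr=0 -> substrate=0 bound=0 product=0
t=2: arr=3 -> substrate=1 bound=2 product=0
t=3: arr=2 -> substrate=3 bound=2 product=0
t=4: arr=3 -> substrate=6 bound=2 product=0
t=5: arr=1 -> substrate=7 bound=2 product=0
t=6: arr=1 -> substrate=6 bound=2 product=2
t=7: arr=2 -> substrate=8 bound=2 product=2
t=8: arr=3 -> substrate=11 bound=2 product=2
t=9: arr=1 -> substrate=12 bound=2 product=2
t=10: arr=0 -> substrate=10 bound=2 product=4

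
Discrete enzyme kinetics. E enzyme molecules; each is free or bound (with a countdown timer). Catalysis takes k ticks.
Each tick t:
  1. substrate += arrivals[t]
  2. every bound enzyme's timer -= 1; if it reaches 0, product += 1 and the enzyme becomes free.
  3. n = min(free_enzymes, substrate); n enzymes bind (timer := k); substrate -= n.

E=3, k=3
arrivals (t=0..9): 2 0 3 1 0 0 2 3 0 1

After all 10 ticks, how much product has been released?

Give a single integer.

t=0: arr=2 -> substrate=0 bound=2 product=0
t=1: arr=0 -> substrate=0 bound=2 product=0
t=2: arr=3 -> substrate=2 bound=3 product=0
t=3: arr=1 -> substrate=1 bound=3 product=2
t=4: arr=0 -> substrate=1 bound=3 product=2
t=5: arr=0 -> substrate=0 bound=3 product=3
t=6: arr=2 -> substrate=0 bound=3 product=5
t=7: arr=3 -> substrate=3 bound=3 product=5
t=8: arr=0 -> substrate=2 bound=3 product=6
t=9: arr=1 -> substrate=1 bound=3 product=8

Answer: 8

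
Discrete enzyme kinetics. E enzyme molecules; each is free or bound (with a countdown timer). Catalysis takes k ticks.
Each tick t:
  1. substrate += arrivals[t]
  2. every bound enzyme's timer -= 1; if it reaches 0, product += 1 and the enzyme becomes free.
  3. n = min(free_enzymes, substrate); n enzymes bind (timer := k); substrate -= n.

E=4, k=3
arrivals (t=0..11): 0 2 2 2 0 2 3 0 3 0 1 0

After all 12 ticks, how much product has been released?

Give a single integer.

Answer: 12

Derivation:
t=0: arr=0 -> substrate=0 bound=0 product=0
t=1: arr=2 -> substrate=0 bound=2 product=0
t=2: arr=2 -> substrate=0 bound=4 product=0
t=3: arr=2 -> substrate=2 bound=4 product=0
t=4: arr=0 -> substrate=0 bound=4 product=2
t=5: arr=2 -> substrate=0 bound=4 product=4
t=6: arr=3 -> substrate=3 bound=4 product=4
t=7: arr=0 -> substrate=1 bound=4 product=6
t=8: arr=3 -> substrate=2 bound=4 product=8
t=9: arr=0 -> substrate=2 bound=4 product=8
t=10: arr=1 -> substrate=1 bound=4 product=10
t=11: arr=0 -> substrate=0 bound=3 product=12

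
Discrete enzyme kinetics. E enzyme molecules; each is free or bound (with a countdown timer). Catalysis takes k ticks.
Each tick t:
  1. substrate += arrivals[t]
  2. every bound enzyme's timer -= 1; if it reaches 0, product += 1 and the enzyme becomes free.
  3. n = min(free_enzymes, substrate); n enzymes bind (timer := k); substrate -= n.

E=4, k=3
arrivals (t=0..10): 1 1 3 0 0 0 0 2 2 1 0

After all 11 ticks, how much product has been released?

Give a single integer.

t=0: arr=1 -> substrate=0 bound=1 product=0
t=1: arr=1 -> substrate=0 bound=2 product=0
t=2: arr=3 -> substrate=1 bound=4 product=0
t=3: arr=0 -> substrate=0 bound=4 product=1
t=4: arr=0 -> substrate=0 bound=3 product=2
t=5: arr=0 -> substrate=0 bound=1 product=4
t=6: arr=0 -> substrate=0 bound=0 product=5
t=7: arr=2 -> substrate=0 bound=2 product=5
t=8: arr=2 -> substrate=0 bound=4 product=5
t=9: arr=1 -> substrate=1 bound=4 product=5
t=10: arr=0 -> substrate=0 bound=3 product=7

Answer: 7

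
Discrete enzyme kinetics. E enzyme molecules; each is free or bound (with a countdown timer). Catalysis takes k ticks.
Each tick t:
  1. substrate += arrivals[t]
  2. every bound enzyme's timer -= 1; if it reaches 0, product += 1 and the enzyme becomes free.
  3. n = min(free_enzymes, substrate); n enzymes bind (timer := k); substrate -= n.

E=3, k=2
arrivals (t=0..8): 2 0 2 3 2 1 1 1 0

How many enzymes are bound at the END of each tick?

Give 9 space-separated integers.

Answer: 2 2 2 3 3 3 3 3 2

Derivation:
t=0: arr=2 -> substrate=0 bound=2 product=0
t=1: arr=0 -> substrate=0 bound=2 product=0
t=2: arr=2 -> substrate=0 bound=2 product=2
t=3: arr=3 -> substrate=2 bound=3 product=2
t=4: arr=2 -> substrate=2 bound=3 product=4
t=5: arr=1 -> substrate=2 bound=3 product=5
t=6: arr=1 -> substrate=1 bound=3 product=7
t=7: arr=1 -> substrate=1 bound=3 product=8
t=8: arr=0 -> substrate=0 bound=2 product=10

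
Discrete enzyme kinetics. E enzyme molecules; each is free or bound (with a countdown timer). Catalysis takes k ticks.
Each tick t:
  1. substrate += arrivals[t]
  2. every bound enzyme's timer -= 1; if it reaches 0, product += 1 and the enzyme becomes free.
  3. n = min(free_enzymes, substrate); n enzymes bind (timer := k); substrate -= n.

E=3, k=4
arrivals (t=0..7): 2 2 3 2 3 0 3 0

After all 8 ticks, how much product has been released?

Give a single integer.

Answer: 3

Derivation:
t=0: arr=2 -> substrate=0 bound=2 product=0
t=1: arr=2 -> substrate=1 bound=3 product=0
t=2: arr=3 -> substrate=4 bound=3 product=0
t=3: arr=2 -> substrate=6 bound=3 product=0
t=4: arr=3 -> substrate=7 bound=3 product=2
t=5: arr=0 -> substrate=6 bound=3 product=3
t=6: arr=3 -> substrate=9 bound=3 product=3
t=7: arr=0 -> substrate=9 bound=3 product=3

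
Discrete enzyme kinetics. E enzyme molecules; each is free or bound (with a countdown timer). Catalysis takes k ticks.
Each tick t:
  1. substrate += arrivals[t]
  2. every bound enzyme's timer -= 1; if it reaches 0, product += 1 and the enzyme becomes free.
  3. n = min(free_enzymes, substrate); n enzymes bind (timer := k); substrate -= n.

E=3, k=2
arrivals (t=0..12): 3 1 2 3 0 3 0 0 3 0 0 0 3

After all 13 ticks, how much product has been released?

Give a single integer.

t=0: arr=3 -> substrate=0 bound=3 product=0
t=1: arr=1 -> substrate=1 bound=3 product=0
t=2: arr=2 -> substrate=0 bound=3 product=3
t=3: arr=3 -> substrate=3 bound=3 product=3
t=4: arr=0 -> substrate=0 bound=3 product=6
t=5: arr=3 -> substrate=3 bound=3 product=6
t=6: arr=0 -> substrate=0 bound=3 product=9
t=7: arr=0 -> substrate=0 bound=3 product=9
t=8: arr=3 -> substrate=0 bound=3 product=12
t=9: arr=0 -> substrate=0 bound=3 product=12
t=10: arr=0 -> substrate=0 bound=0 product=15
t=11: arr=0 -> substrate=0 bound=0 product=15
t=12: arr=3 -> substrate=0 bound=3 product=15

Answer: 15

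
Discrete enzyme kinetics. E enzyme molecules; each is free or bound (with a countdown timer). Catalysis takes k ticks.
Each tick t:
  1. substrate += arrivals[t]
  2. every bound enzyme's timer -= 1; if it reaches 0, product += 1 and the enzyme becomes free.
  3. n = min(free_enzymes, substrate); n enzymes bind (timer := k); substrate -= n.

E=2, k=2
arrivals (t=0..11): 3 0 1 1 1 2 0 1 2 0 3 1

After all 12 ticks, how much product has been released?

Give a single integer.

Answer: 10

Derivation:
t=0: arr=3 -> substrate=1 bound=2 product=0
t=1: arr=0 -> substrate=1 bound=2 product=0
t=2: arr=1 -> substrate=0 bound=2 product=2
t=3: arr=1 -> substrate=1 bound=2 product=2
t=4: arr=1 -> substrate=0 bound=2 product=4
t=5: arr=2 -> substrate=2 bound=2 product=4
t=6: arr=0 -> substrate=0 bound=2 product=6
t=7: arr=1 -> substrate=1 bound=2 product=6
t=8: arr=2 -> substrate=1 bound=2 product=8
t=9: arr=0 -> substrate=1 bound=2 product=8
t=10: arr=3 -> substrate=2 bound=2 product=10
t=11: arr=1 -> substrate=3 bound=2 product=10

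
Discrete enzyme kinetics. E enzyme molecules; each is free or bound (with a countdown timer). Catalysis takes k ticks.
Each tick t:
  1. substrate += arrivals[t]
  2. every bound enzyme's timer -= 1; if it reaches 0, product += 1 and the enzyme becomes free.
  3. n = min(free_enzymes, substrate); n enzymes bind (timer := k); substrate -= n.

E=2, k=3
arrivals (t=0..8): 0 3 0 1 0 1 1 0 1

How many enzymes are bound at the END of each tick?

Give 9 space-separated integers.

t=0: arr=0 -> substrate=0 bound=0 product=0
t=1: arr=3 -> substrate=1 bound=2 product=0
t=2: arr=0 -> substrate=1 bound=2 product=0
t=3: arr=1 -> substrate=2 bound=2 product=0
t=4: arr=0 -> substrate=0 bound=2 product=2
t=5: arr=1 -> substrate=1 bound=2 product=2
t=6: arr=1 -> substrate=2 bound=2 product=2
t=7: arr=0 -> substrate=0 bound=2 product=4
t=8: arr=1 -> substrate=1 bound=2 product=4

Answer: 0 2 2 2 2 2 2 2 2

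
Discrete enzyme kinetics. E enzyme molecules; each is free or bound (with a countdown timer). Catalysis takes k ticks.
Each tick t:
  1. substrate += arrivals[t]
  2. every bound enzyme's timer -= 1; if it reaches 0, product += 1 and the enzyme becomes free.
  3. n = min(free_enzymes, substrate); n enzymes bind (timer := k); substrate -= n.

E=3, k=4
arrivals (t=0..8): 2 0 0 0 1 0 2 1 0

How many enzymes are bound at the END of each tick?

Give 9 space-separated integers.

t=0: arr=2 -> substrate=0 bound=2 product=0
t=1: arr=0 -> substrate=0 bound=2 product=0
t=2: arr=0 -> substrate=0 bound=2 product=0
t=3: arr=0 -> substrate=0 bound=2 product=0
t=4: arr=1 -> substrate=0 bound=1 product=2
t=5: arr=0 -> substrate=0 bound=1 product=2
t=6: arr=2 -> substrate=0 bound=3 product=2
t=7: arr=1 -> substrate=1 bound=3 product=2
t=8: arr=0 -> substrate=0 bound=3 product=3

Answer: 2 2 2 2 1 1 3 3 3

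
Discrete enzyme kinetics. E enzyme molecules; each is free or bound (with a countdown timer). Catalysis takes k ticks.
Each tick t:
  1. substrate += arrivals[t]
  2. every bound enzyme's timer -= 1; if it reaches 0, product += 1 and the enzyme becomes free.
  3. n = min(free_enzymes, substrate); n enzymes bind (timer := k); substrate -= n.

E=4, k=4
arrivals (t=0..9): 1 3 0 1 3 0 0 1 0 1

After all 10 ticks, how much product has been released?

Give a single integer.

Answer: 8

Derivation:
t=0: arr=1 -> substrate=0 bound=1 product=0
t=1: arr=3 -> substrate=0 bound=4 product=0
t=2: arr=0 -> substrate=0 bound=4 product=0
t=3: arr=1 -> substrate=1 bound=4 product=0
t=4: arr=3 -> substrate=3 bound=4 product=1
t=5: arr=0 -> substrate=0 bound=4 product=4
t=6: arr=0 -> substrate=0 bound=4 product=4
t=7: arr=1 -> substrate=1 bound=4 product=4
t=8: arr=0 -> substrate=0 bound=4 product=5
t=9: arr=1 -> substrate=0 bound=2 product=8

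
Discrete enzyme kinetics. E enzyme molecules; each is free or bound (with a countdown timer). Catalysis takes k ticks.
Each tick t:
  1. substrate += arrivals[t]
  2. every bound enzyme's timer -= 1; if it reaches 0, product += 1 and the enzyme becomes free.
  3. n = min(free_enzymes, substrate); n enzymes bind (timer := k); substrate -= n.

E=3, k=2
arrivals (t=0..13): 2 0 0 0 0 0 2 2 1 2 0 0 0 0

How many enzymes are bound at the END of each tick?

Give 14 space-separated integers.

t=0: arr=2 -> substrate=0 bound=2 product=0
t=1: arr=0 -> substrate=0 bound=2 product=0
t=2: arr=0 -> substrate=0 bound=0 product=2
t=3: arr=0 -> substrate=0 bound=0 product=2
t=4: arr=0 -> substrate=0 bound=0 product=2
t=5: arr=0 -> substrate=0 bound=0 product=2
t=6: arr=2 -> substrate=0 bound=2 product=2
t=7: arr=2 -> substrate=1 bound=3 product=2
t=8: arr=1 -> substrate=0 bound=3 product=4
t=9: arr=2 -> substrate=1 bound=3 product=5
t=10: arr=0 -> substrate=0 bound=2 product=7
t=11: arr=0 -> substrate=0 bound=1 product=8
t=12: arr=0 -> substrate=0 bound=0 product=9
t=13: arr=0 -> substrate=0 bound=0 product=9

Answer: 2 2 0 0 0 0 2 3 3 3 2 1 0 0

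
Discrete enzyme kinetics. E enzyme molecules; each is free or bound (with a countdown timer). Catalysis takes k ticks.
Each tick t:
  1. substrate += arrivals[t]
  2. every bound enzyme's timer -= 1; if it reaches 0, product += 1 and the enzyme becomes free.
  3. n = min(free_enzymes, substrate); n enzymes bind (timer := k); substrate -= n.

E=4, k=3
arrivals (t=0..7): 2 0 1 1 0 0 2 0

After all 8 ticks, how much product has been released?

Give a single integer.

t=0: arr=2 -> substrate=0 bound=2 product=0
t=1: arr=0 -> substrate=0 bound=2 product=0
t=2: arr=1 -> substrate=0 bound=3 product=0
t=3: arr=1 -> substrate=0 bound=2 product=2
t=4: arr=0 -> substrate=0 bound=2 product=2
t=5: arr=0 -> substrate=0 bound=1 product=3
t=6: arr=2 -> substrate=0 bound=2 product=4
t=7: arr=0 -> substrate=0 bound=2 product=4

Answer: 4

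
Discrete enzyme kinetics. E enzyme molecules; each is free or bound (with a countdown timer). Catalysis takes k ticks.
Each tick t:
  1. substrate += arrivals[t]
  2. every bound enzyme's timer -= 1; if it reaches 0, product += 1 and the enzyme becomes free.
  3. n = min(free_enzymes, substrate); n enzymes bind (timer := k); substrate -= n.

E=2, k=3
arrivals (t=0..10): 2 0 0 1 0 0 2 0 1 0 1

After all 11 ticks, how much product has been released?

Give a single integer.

t=0: arr=2 -> substrate=0 bound=2 product=0
t=1: arr=0 -> substrate=0 bound=2 product=0
t=2: arr=0 -> substrate=0 bound=2 product=0
t=3: arr=1 -> substrate=0 bound=1 product=2
t=4: arr=0 -> substrate=0 bound=1 product=2
t=5: arr=0 -> substrate=0 bound=1 product=2
t=6: arr=2 -> substrate=0 bound=2 product=3
t=7: arr=0 -> substrate=0 bound=2 product=3
t=8: arr=1 -> substrate=1 bound=2 product=3
t=9: arr=0 -> substrate=0 bound=1 product=5
t=10: arr=1 -> substrate=0 bound=2 product=5

Answer: 5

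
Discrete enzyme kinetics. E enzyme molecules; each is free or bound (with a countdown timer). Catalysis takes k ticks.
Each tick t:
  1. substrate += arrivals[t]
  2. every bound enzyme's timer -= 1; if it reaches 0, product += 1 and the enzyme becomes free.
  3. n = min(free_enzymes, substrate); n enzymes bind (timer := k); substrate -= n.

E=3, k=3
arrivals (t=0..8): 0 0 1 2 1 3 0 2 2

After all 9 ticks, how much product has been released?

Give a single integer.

Answer: 4

Derivation:
t=0: arr=0 -> substrate=0 bound=0 product=0
t=1: arr=0 -> substrate=0 bound=0 product=0
t=2: arr=1 -> substrate=0 bound=1 product=0
t=3: arr=2 -> substrate=0 bound=3 product=0
t=4: arr=1 -> substrate=1 bound=3 product=0
t=5: arr=3 -> substrate=3 bound=3 product=1
t=6: arr=0 -> substrate=1 bound=3 product=3
t=7: arr=2 -> substrate=3 bound=3 product=3
t=8: arr=2 -> substrate=4 bound=3 product=4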